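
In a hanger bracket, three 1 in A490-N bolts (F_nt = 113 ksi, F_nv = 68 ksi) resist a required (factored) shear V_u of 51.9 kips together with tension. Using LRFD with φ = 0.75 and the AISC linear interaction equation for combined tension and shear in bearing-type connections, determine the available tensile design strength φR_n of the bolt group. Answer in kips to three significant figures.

A_b = π·1²/4 = 0.7854 in²; f_rv = 51.9 / (3 × 0.7854) = 22.03 ksi.
F'_nt = 1.3 F_nt − (F_nt / φF_nv) f_rv = 1.3·113 − (113/(0.75·68))·22.03 = 98.09 ksi, capped at F_nt → F'_nt = 98.09 ksi.
R_n = F'_nt · A_b · n = 98.09 × 0.7854 × 3 = 231.1 kips.
Design strength φR_n = 0.75 × 231.1 = 173 kips.

173 kips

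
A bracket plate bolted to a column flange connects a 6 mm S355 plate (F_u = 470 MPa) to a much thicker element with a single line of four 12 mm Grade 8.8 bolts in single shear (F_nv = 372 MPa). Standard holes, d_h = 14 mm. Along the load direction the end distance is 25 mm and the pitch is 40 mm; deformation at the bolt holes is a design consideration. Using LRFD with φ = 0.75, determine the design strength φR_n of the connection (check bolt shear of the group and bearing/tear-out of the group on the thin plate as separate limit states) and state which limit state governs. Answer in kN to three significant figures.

126 kN (bolt shear governs)

Bolt shear: A_b = π·12²/4 = 113.1 mm²; R_n = 372 × 113.1 × 4 × 1 / 1000 = 168.3 kN → 0.75 × 168.3 = 126 kN.
Bearing (1.2 l_c t F_u ≤ 2.4 d t F_u): upper limit = 2.4·12·6·470 / 1000 = 81.22 kN.
  Edge l_c = 25 − 14/2 = 18 → r_n = 60.91 kN; interior l_c = 40 − 14 = 26 → r_n = 81.22 kN.
  R_n,bearing = 1·60.91 + 3·81.22 = 304.6 kN → 0.75 × 304.6 = 228 kN.
Bolt shear governs: 126 kN.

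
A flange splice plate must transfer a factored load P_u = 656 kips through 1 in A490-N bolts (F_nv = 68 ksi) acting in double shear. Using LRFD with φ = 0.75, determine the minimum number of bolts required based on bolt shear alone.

9 bolts

A_b = π·1²/4 = 0.7854 in².
Per-bolt design strength φR_n = 0.75 × 68 × 0.7854 × 2 = 80.11 kips.
n ≥ 656 / 80.11 = 8.189 → use 9 bolts.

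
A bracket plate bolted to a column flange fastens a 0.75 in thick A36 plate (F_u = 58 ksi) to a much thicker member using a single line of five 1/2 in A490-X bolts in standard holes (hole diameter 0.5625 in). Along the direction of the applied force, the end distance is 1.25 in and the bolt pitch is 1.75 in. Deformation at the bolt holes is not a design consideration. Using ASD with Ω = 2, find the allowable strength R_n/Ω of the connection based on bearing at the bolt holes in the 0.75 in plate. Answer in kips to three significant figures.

162 kips

Per bolt r_n = 1.5 l_c t F_u ≤ 3.0 d t F_u; upper limit = 3.0 × 0.5 × 0.75 × 58 = 65.25 kips.
Edge bolt: l_c = 1.25 − 0.5625/2 = 0.9688 in → 1.5 × 0.9688 × 0.75 × 58 = 63.21 → r_n = 63.21 kips.
Interior bolts: l_c = 1.75 − 0.5625 = 1.188 in → 1.5 × 1.188 × 0.75 × 58 = 77.48 → r_n = 65.25 kips.
R_n = 1 × 63.21 + 4 × 65.25 = 324.2 kips.
Allowable strength R_n/Ω = 324.2 / 2 = 162 kips.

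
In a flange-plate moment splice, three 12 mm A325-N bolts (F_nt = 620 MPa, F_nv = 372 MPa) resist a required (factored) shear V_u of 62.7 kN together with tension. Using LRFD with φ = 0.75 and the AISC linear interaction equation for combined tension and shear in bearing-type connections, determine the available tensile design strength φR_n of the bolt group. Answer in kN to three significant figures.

101 kN

A_b = π·12²/4 = 113.1 mm²; f_rv = 62.7 × 1000 / (3 × 113.1) = 184.8 MPa.
F'_nt = 1.3 F_nt − (F_nt / φF_nv) f_rv = 1.3·620 − (620/(0.75·372))·184.8 = 395.3 MPa, capped at F_nt → F'_nt = 395.3 MPa.
R_n = F'_nt · A_b · n = 395.3 × 113.1 × 3 / 1000 = 134.1 kN.
Design strength φR_n = 0.75 × 134.1 = 101 kN.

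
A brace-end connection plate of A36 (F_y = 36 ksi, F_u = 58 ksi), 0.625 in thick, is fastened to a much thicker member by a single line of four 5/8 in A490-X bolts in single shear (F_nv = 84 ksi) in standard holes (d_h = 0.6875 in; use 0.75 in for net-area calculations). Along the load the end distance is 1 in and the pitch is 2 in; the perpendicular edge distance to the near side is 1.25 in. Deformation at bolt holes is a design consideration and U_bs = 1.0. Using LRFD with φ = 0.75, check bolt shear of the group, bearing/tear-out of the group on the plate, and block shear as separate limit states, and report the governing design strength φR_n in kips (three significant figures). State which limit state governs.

77.3 kips (bolt shear governs)

Bolt shear: A_b = π·0.625²/4 = 0.3068 in²; R_n = 84 × 0.3068 × 4 × 1 = 103.1 kips → 0.75 × 103.1 = 77.3 kips.
Bearing: edge l_c = 0.6562, r_n = 28.55 kips; interior l_c = 1.312, r_n = 54.38 kips; R_n = 28.55 + 3·54.38 = 191.7 kips → 144 kips.
Block shear: A_gv = 4.375, A_nv = 2.734, A_nt = 0.5469 in²; R_n = min(0.6F_uA_nv, 0.6F_yA_gv) + U_bs·F_u·A_nt = 126.2 kips → 94.7 kips.
Bolt shear governs: 77.3 kips.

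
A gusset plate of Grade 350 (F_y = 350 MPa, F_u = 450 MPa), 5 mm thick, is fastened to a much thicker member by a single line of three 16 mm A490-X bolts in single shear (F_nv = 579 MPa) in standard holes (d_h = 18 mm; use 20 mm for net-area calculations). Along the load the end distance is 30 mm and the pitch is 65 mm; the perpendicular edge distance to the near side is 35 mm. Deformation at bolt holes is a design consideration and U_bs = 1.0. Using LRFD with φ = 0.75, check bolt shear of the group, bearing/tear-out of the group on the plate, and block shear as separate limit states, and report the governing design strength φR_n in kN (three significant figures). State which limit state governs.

154 kN (block shear governs)

Bolt shear: A_b = π·16²/4 = 201.1 mm²; R_n = 579 × 201.1 × 3 × 1 / 1000 = 349.2 kN → 0.75 × 349.2 = 262 kN.
Bearing: edge l_c = 21, r_n = 56.7 kN; interior l_c = 47, r_n = 86.4 kN; R_n = 56.7 + 2·86.4 = 229.5 kN → 172 kN.
Block shear: A_gv = 800, A_nv = 550, A_nt = 125 mm²; R_n = min(0.6F_uA_nv, 0.6F_yA_gv) + U_bs·F_u·A_nt = 204.8 kN → 154 kN.
Block shear governs: 154 kN.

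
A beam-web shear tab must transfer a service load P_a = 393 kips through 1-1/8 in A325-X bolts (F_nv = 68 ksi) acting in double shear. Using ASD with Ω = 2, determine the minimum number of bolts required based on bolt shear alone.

6 bolts

A_b = π·1.125²/4 = 0.994 in².
Per-bolt allowable strength R_n/Ω = 68 × 0.994 × 2 / 2 = 67.59 kips.
n ≥ 393 / 67.59 = 5.814 → use 6 bolts.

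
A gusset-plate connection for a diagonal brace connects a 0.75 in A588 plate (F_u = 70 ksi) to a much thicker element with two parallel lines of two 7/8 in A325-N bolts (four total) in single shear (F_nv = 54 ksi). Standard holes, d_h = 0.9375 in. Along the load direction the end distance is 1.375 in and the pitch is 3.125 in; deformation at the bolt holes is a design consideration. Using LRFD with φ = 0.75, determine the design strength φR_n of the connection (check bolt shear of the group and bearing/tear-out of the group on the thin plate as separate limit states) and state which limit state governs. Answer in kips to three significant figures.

97.4 kips (bolt shear governs)

Bolt shear: A_b = π·0.875²/4 = 0.6013 in²; R_n = 54 × 0.6013 × 4 × 1 = 129.9 kips → 0.75 × 129.9 = 97.4 kips.
Bearing (1.2 l_c t F_u ≤ 2.4 d t F_u): upper limit = 2.4·0.875·0.75·70 = 110.3 kips.
  Edge l_c = 1.375 − 0.9375/2 = 0.9062 → r_n = 57.09 kips; interior l_c = 3.125 − 0.9375 = 2.188 → r_n = 110.3 kips.
  R_n,bearing = 2·57.09 + 2·110.3 = 334.7 kips → 0.75 × 334.7 = 251 kips.
Bolt shear governs: 97.4 kips.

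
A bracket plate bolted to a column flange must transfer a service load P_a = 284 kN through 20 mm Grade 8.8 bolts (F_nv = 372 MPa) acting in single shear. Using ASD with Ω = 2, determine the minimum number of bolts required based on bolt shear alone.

5 bolts

A_b = π·20²/4 = 314.2 mm².
Per-bolt allowable strength R_n/Ω = 372 × 314.2 × 1 / 1000 / 2 = 58.43 kN.
n ≥ 284 / 58.43 = 4.86 → use 5 bolts.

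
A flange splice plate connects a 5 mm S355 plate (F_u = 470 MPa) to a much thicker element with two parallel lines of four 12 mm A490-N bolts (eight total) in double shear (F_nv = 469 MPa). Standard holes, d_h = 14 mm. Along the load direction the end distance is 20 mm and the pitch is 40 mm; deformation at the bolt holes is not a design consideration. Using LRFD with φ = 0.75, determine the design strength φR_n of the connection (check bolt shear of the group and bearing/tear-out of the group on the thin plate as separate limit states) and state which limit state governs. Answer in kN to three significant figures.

449 kN (bearing governs)

Bolt shear: A_b = π·12²/4 = 113.1 mm²; R_n = 469 × 113.1 × 8 × 2 / 1000 = 848.7 kN → 0.75 × 848.7 = 637 kN.
Bearing (1.5 l_c t F_u ≤ 3.0 d t F_u): upper limit = 3.0·12·5·470 / 1000 = 84.6 kN.
  Edge l_c = 20 − 14/2 = 13 → r_n = 45.83 kN; interior l_c = 40 − 14 = 26 → r_n = 84.6 kN.
  R_n,bearing = 2·45.83 + 6·84.6 = 599.2 kN → 0.75 × 599.2 = 449 kN.
Bearing governs: 449 kN.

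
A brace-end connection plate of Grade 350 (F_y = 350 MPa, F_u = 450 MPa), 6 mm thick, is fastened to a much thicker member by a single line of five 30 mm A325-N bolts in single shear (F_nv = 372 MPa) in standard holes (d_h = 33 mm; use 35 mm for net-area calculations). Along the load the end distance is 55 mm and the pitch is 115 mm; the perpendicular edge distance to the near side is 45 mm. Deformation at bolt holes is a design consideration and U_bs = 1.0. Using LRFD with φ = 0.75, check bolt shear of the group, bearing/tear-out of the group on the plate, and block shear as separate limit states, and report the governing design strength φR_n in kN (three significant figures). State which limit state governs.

490 kN (block shear governs)

Bolt shear: A_b = π·30²/4 = 706.9 mm²; R_n = 372 × 706.9 × 5 × 1 / 1000 = 1315 kN → 0.75 × 1315 = 986 kN.
Bearing: edge l_c = 38.5, r_n = 124.7 kN; interior l_c = 82, r_n = 194.4 kN; R_n = 124.7 + 4·194.4 = 902.3 kN → 677 kN.
Block shear: A_gv = 3090, A_nv = 2145, A_nt = 165 mm²; R_n = min(0.6F_uA_nv, 0.6F_yA_gv) + U_bs·F_u·A_nt = 653.4 kN → 490 kN.
Block shear governs: 490 kN.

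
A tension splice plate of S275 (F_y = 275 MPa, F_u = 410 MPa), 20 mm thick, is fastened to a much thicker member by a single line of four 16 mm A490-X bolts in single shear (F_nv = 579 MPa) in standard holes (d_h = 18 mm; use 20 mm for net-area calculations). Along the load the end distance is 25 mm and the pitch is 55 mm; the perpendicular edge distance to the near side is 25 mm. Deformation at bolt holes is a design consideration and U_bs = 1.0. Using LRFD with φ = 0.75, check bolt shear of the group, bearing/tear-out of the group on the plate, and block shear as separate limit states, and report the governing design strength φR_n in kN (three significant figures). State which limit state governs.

Bolt shear: A_b = π·16²/4 = 201.1 mm²; R_n = 579 × 201.1 × 4 × 1 / 1000 = 465.7 kN → 0.75 × 465.7 = 349 kN.
Bearing: edge l_c = 16, r_n = 157.4 kN; interior l_c = 37, r_n = 314.9 kN; R_n = 157.4 + 3·314.9 = 1102 kN → 827 kN.
Block shear: A_gv = 3800, A_nv = 2400, A_nt = 300 mm²; R_n = min(0.6F_uA_nv, 0.6F_yA_gv) + U_bs·F_u·A_nt = 713.4 kN → 535 kN.
Bolt shear governs: 349 kN.

349 kN (bolt shear governs)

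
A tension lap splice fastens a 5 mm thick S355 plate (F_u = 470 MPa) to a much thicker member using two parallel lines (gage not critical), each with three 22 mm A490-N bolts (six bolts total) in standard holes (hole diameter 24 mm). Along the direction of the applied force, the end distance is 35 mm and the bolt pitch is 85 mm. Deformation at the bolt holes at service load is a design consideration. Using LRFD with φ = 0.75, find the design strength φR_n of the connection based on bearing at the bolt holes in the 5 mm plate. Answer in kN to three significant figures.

470 kN

Per bolt r_n = 1.2 l_c t F_u ≤ 2.4 d t F_u; upper limit = 2.4 × 22 × 5 × 470 / 1000 = 124.1 kN.
Edge bolt: l_c = 35 − 24/2 = 23 mm → 1.2 × 23 × 5 × 470 / 1000 = 64.86 → r_n = 64.86 kN.
Interior bolts: l_c = 85 − 24 = 61 mm → 1.2 × 61 × 5 × 470 / 1000 = 172 → r_n = 124.1 kN.
R_n = 2 × 64.86 + 4 × 124.1 = 626 kN.
Design strength φR_n = 0.75 × 626 = 470 kN.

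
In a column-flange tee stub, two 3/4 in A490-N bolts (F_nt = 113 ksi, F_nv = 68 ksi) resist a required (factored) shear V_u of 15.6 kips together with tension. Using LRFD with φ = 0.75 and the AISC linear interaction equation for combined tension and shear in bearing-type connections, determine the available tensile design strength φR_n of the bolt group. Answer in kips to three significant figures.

A_b = π·0.75²/4 = 0.4418 in²; f_rv = 15.6 / (2 × 0.4418) = 17.66 ksi.
F'_nt = 1.3 F_nt − (F_nt / φF_nv) f_rv = 1.3·113 − (113/(0.75·68))·17.66 = 107.8 ksi, capped at F_nt → F'_nt = 107.8 ksi.
R_n = F'_nt · A_b · n = 107.8 × 0.4418 × 2 = 95.23 kips.
Design strength φR_n = 0.75 × 95.23 = 71.4 kips.

71.4 kips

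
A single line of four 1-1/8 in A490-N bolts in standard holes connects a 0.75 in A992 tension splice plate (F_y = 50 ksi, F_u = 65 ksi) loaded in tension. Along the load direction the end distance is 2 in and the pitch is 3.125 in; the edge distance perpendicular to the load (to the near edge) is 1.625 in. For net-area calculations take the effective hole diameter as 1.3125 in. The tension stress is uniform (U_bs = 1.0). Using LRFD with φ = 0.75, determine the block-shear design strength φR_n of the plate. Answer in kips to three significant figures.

184 kips

Shear plane L_v = 2 + 3·3.125 = 11.38 in; A_gv = 11.38 × 0.75 = 8.531 in².
A_nv = (11.38 − 3.5·1.3125) × 0.75 = 5.086 in².
A_nt = (1.625 − 0.5·1.3125) × 0.75 = 0.7266 in².
0.6 F_u A_nv = 198.4 kips; 0.6 F_y A_gv = 255.9 kips → shear rupture governs the shear term.
R_n = 198.4 + 1.0 × 65 × 0.7266 = 245.6 kips.
Design strength φR_n = 0.75 × 245.6 = 184 kips.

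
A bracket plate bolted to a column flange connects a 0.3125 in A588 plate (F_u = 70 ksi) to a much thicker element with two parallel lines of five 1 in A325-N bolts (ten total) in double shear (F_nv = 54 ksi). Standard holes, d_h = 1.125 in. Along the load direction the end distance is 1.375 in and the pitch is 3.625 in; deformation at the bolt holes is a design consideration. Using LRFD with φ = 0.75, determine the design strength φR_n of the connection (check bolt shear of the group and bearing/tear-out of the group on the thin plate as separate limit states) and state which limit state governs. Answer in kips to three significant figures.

347 kips (bearing governs)

Bolt shear: A_b = π·1²/4 = 0.7854 in²; R_n = 54 × 0.7854 × 10 × 2 = 848.2 kips → 0.75 × 848.2 = 636 kips.
Bearing (1.2 l_c t F_u ≤ 2.4 d t F_u): upper limit = 2.4·1·0.3125·70 = 52.5 kips.
  Edge l_c = 1.375 − 1.125/2 = 0.8125 → r_n = 21.33 kips; interior l_c = 3.625 − 1.125 = 2.5 → r_n = 52.5 kips.
  R_n,bearing = 2·21.33 + 8·52.5 = 462.7 kips → 0.75 × 462.7 = 347 kips.
Bearing governs: 347 kips.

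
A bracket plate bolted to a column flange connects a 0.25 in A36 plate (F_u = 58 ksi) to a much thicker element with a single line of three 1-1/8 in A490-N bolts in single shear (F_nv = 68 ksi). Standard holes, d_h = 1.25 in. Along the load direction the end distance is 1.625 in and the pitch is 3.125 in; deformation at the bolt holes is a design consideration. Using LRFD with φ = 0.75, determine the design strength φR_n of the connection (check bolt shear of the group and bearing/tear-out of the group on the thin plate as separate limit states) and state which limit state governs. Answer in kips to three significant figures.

Bolt shear: A_b = π·1.125²/4 = 0.994 in²; R_n = 68 × 0.994 × 3 × 1 = 202.8 kips → 0.75 × 202.8 = 152 kips.
Bearing (1.2 l_c t F_u ≤ 2.4 d t F_u): upper limit = 2.4·1.125·0.25·58 = 39.15 kips.
  Edge l_c = 1.625 − 1.25/2 = 1 → r_n = 17.4 kips; interior l_c = 3.125 − 1.25 = 1.875 → r_n = 32.62 kips.
  R_n,bearing = 1·17.4 + 2·32.62 = 82.65 kips → 0.75 × 82.65 = 62 kips.
Bearing governs: 62 kips.

62 kips (bearing governs)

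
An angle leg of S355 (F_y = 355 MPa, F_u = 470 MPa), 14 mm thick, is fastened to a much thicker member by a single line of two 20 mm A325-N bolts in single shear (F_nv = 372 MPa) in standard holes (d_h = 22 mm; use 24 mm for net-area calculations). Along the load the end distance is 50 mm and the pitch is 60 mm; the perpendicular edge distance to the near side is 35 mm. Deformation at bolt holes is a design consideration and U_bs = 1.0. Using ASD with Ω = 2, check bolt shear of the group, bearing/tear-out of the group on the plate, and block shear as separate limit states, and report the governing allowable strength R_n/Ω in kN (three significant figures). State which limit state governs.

Bolt shear: A_b = π·20²/4 = 314.2 mm²; R_n = 372 × 314.2 × 2 × 1 / 1000 = 233.7 kN → 233.7 / 2 = 117 kN.
Bearing: edge l_c = 39, r_n = 307.9 kN; interior l_c = 38, r_n = 300 kN; R_n = 307.9 + 1·300 = 608 kN → 304 kN.
Block shear: A_gv = 1540, A_nv = 1036, A_nt = 322 mm²; R_n = min(0.6F_uA_nv, 0.6F_yA_gv) + U_bs·F_u·A_nt = 443.5 kN → 222 kN.
Bolt shear governs: 117 kN.

117 kN (bolt shear governs)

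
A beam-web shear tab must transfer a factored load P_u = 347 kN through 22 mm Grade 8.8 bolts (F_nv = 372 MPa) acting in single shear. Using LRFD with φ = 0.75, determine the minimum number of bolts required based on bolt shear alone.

A_b = π·22²/4 = 380.1 mm².
Per-bolt design strength φR_n = 0.75 × 372 × 380.1 × 1 / 1000 = 106.1 kN.
n ≥ 347 / 106.1 = 3.272 → use 4 bolts.

4 bolts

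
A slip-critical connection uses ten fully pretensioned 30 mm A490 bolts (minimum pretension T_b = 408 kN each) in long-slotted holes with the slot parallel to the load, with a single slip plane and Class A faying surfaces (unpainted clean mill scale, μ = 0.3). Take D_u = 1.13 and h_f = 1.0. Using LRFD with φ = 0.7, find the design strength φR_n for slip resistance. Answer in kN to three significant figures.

968 kN

R_n = μ · D_u · h_f · T_b · n_s · n_b = 0.3 × 1.13 × 1.0 × 408 × 1 × 10 = 1383 kN.
Design strength φR_n = 0.7 × 1383 = 968 kN.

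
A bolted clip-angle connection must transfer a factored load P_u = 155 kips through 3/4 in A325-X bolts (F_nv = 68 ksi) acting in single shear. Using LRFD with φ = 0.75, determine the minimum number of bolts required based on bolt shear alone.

A_b = π·0.75²/4 = 0.4418 in².
Per-bolt design strength φR_n = 0.75 × 68 × 0.4418 × 1 = 22.53 kips.
n ≥ 155 / 22.53 = 6.879 → use 7 bolts.

7 bolts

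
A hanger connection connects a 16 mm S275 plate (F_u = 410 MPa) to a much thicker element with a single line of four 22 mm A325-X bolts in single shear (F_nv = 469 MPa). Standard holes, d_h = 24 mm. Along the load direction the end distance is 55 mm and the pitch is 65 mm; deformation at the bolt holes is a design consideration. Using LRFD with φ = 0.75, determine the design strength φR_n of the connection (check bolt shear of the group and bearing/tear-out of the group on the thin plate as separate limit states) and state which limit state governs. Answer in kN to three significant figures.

535 kN (bolt shear governs)

Bolt shear: A_b = π·22²/4 = 380.1 mm²; R_n = 469 × 380.1 × 4 × 1 / 1000 = 713.1 kN → 0.75 × 713.1 = 535 kN.
Bearing (1.2 l_c t F_u ≤ 2.4 d t F_u): upper limit = 2.4·22·16·410 / 1000 = 346.4 kN.
  Edge l_c = 55 − 24/2 = 43 → r_n = 338.5 kN; interior l_c = 65 − 24 = 41 → r_n = 322.8 kN.
  R_n,bearing = 1·338.5 + 3·322.8 = 1307 kN → 0.75 × 1307 = 980 kN.
Bolt shear governs: 535 kN.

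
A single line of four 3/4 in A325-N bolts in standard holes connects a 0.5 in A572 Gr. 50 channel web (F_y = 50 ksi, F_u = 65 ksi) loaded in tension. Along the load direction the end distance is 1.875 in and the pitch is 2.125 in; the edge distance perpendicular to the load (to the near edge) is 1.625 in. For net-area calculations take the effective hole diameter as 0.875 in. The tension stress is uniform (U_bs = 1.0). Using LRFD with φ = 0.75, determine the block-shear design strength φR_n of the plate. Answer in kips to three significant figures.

105 kips

Shear plane L_v = 1.875 + 3·2.125 = 8.25 in; A_gv = 8.25 × 0.5 = 4.125 in².
A_nv = (8.25 − 3.5·0.875) × 0.5 = 2.594 in².
A_nt = (1.625 − 0.5·0.875) × 0.5 = 0.5938 in².
0.6 F_u A_nv = 101.2 kips; 0.6 F_y A_gv = 123.8 kips → shear rupture governs the shear term.
R_n = 101.2 + 1.0 × 65 × 0.5938 = 139.8 kips.
Design strength φR_n = 0.75 × 139.8 = 105 kips.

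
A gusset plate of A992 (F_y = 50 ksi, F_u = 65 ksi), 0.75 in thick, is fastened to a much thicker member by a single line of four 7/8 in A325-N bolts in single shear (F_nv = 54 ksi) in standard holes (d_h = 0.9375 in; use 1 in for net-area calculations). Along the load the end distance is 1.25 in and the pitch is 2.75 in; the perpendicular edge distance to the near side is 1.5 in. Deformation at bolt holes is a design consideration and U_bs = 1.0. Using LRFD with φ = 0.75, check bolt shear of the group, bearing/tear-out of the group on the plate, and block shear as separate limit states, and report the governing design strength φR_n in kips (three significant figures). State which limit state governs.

Bolt shear: A_b = π·0.875²/4 = 0.6013 in²; R_n = 54 × 0.6013 × 4 × 1 = 129.9 kips → 0.75 × 129.9 = 97.4 kips.
Bearing: edge l_c = 0.7812, r_n = 45.7 kips; interior l_c = 1.812, r_n = 102.4 kips; R_n = 45.7 + 3·102.4 = 352.8 kips → 265 kips.
Block shear: A_gv = 7.125, A_nv = 4.5, A_nt = 0.75 in²; R_n = min(0.6F_uA_nv, 0.6F_yA_gv) + U_bs·F_u·A_nt = 224.2 kips → 168 kips.
Bolt shear governs: 97.4 kips.

97.4 kips (bolt shear governs)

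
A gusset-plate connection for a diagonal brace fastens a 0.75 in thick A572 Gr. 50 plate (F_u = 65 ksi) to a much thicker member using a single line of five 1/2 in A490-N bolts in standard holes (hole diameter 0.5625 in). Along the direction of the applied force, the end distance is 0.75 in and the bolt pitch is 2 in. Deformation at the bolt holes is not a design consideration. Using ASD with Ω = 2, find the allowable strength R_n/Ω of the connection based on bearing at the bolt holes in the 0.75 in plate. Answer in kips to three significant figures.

Per bolt r_n = 1.5 l_c t F_u ≤ 3.0 d t F_u; upper limit = 3.0 × 0.5 × 0.75 × 65 = 73.12 kips.
Edge bolt: l_c = 0.75 − 0.5625/2 = 0.4688 in → 1.5 × 0.4688 × 0.75 × 65 = 34.28 → r_n = 34.28 kips.
Interior bolts: l_c = 2 − 0.5625 = 1.438 in → 1.5 × 1.438 × 0.75 × 65 = 105.1 → r_n = 73.12 kips.
R_n = 1 × 34.28 + 4 × 73.12 = 326.8 kips.
Allowable strength R_n/Ω = 326.8 / 2 = 163 kips.

163 kips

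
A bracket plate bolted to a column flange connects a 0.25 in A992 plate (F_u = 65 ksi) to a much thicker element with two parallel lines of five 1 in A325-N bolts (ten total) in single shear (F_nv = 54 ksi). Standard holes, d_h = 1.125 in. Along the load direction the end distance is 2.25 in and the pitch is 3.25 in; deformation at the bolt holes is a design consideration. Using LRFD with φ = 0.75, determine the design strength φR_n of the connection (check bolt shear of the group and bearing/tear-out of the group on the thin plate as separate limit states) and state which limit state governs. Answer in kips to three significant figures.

283 kips (bearing governs)

Bolt shear: A_b = π·1²/4 = 0.7854 in²; R_n = 54 × 0.7854 × 10 × 1 = 424.1 kips → 0.75 × 424.1 = 318 kips.
Bearing (1.2 l_c t F_u ≤ 2.4 d t F_u): upper limit = 2.4·1·0.25·65 = 39 kips.
  Edge l_c = 2.25 − 1.125/2 = 1.688 → r_n = 32.91 kips; interior l_c = 3.25 − 1.125 = 2.125 → r_n = 39 kips.
  R_n,bearing = 2·32.91 + 8·39 = 377.8 kips → 0.75 × 377.8 = 283 kips.
Bearing governs: 283 kips.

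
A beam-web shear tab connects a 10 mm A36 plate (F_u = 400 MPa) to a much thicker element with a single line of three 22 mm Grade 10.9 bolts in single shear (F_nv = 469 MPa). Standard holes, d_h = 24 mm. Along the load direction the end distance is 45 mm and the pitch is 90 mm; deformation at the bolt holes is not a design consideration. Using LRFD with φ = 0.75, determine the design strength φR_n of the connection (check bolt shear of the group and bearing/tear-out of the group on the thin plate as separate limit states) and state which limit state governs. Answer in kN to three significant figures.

401 kN (bolt shear governs)

Bolt shear: A_b = π·22²/4 = 380.1 mm²; R_n = 469 × 380.1 × 3 × 1 / 1000 = 534.8 kN → 0.75 × 534.8 = 401 kN.
Bearing (1.5 l_c t F_u ≤ 3.0 d t F_u): upper limit = 3.0·22·10·400 / 1000 = 264 kN.
  Edge l_c = 45 − 24/2 = 33 → r_n = 198 kN; interior l_c = 90 − 24 = 66 → r_n = 264 kN.
  R_n,bearing = 1·198 + 2·264 = 726 kN → 0.75 × 726 = 544 kN.
Bolt shear governs: 401 kN.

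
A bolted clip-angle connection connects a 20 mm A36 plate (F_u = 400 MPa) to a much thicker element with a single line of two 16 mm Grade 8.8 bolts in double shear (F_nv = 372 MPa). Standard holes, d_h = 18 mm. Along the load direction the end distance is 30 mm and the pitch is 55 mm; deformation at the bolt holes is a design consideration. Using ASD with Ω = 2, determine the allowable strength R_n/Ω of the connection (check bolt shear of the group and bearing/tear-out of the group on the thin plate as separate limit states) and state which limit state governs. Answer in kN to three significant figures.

150 kN (bolt shear governs)

Bolt shear: A_b = π·16²/4 = 201.1 mm²; R_n = 372 × 201.1 × 2 × 2 / 1000 = 299.2 kN → 299.2 / 2 = 150 kN.
Bearing (1.2 l_c t F_u ≤ 2.4 d t F_u): upper limit = 2.4·16·20·400 / 1000 = 307.2 kN.
  Edge l_c = 30 − 18/2 = 21 → r_n = 201.6 kN; interior l_c = 55 − 18 = 37 → r_n = 307.2 kN.
  R_n,bearing = 1·201.6 + 1·307.2 = 508.8 kN → 508.8 / 2 = 254 kN.
Bolt shear governs: 150 kN.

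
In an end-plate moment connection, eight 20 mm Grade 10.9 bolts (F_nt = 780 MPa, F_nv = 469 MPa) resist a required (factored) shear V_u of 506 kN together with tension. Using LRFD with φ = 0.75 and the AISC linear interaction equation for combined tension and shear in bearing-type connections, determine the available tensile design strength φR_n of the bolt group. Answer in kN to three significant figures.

1070 kN

A_b = π·20²/4 = 314.2 mm²; f_rv = 506 × 1000 / (8 × 314.2) = 201.3 MPa.
F'_nt = 1.3 F_nt − (F_nt / φF_nv) f_rv = 1.3·780 − (780/(0.75·469))·201.3 = 567.6 MPa, capped at F_nt → F'_nt = 567.6 MPa.
R_n = F'_nt · A_b · n = 567.6 × 314.2 × 8 / 1000 = 1426 kN.
Design strength φR_n = 0.75 × 1426 = 1070 kN.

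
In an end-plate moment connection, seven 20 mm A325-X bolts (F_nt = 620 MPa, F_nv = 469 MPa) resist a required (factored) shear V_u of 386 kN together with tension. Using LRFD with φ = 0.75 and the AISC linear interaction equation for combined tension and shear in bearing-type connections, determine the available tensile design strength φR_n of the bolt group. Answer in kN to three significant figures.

819 kN

A_b = π·20²/4 = 314.2 mm²; f_rv = 386 × 1000 / (7 × 314.2) = 175.5 MPa.
F'_nt = 1.3 F_nt − (F_nt / φF_nv) f_rv = 1.3·620 − (620/(0.75·469))·175.5 = 496.6 MPa, capped at F_nt → F'_nt = 496.6 MPa.
R_n = F'_nt · A_b · n = 496.6 × 314.2 × 7 / 1000 = 1092 kN.
Design strength φR_n = 0.75 × 1092 = 819 kN.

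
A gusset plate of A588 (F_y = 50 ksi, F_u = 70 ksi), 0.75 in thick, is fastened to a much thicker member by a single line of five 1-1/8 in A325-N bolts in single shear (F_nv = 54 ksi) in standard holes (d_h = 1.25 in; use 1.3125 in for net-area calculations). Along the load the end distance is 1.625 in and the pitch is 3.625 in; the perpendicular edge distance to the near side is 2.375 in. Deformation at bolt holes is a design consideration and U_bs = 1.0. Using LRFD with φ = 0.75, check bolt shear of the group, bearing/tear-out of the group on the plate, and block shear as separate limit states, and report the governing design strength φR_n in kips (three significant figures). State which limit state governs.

Bolt shear: A_b = π·1.125²/4 = 0.994 in²; R_n = 54 × 0.994 × 5 × 1 = 268.4 kips → 0.75 × 268.4 = 201 kips.
Bearing: edge l_c = 1, r_n = 63 kips; interior l_c = 2.375, r_n = 141.8 kips; R_n = 63 + 4·141.8 = 630 kips → 472 kips.
Block shear: A_gv = 12.09, A_nv = 7.664, A_nt = 1.289 in²; R_n = min(0.6F_uA_nv, 0.6F_yA_gv) + U_bs·F_u·A_nt = 412.1 kips → 309 kips.
Bolt shear governs: 201 kips.

201 kips (bolt shear governs)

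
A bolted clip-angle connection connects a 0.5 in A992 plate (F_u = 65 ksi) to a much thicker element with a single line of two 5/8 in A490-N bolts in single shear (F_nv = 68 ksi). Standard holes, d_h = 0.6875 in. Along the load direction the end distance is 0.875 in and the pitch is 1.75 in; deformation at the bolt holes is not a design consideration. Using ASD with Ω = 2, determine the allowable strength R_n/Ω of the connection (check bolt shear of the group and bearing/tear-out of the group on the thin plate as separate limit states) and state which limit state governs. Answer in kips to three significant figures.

Bolt shear: A_b = π·0.625²/4 = 0.3068 in²; R_n = 68 × 0.3068 × 2 × 1 = 41.72 kips → 41.72 / 2 = 20.9 kips.
Bearing (1.5 l_c t F_u ≤ 3.0 d t F_u): upper limit = 3.0·0.625·0.5·65 = 60.94 kips.
  Edge l_c = 0.875 − 0.6875/2 = 0.5312 → r_n = 25.9 kips; interior l_c = 1.75 − 0.6875 = 1.062 → r_n = 51.8 kips.
  R_n,bearing = 1·25.9 + 1·51.8 = 77.7 kips → 77.7 / 2 = 38.8 kips.
Bolt shear governs: 20.9 kips.

20.9 kips (bolt shear governs)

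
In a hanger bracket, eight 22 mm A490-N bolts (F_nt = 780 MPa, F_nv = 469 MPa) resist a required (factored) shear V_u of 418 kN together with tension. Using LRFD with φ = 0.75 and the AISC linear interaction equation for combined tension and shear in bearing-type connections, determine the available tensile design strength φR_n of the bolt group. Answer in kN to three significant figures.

A_b = π·22²/4 = 380.1 mm²; f_rv = 418 × 1000 / (8 × 380.1) = 137.5 MPa.
F'_nt = 1.3 F_nt − (F_nt / φF_nv) f_rv = 1.3·780 − (780/(0.75·469))·137.5 = 709.2 MPa, capped at F_nt → F'_nt = 709.2 MPa.
R_n = F'_nt · A_b · n = 709.2 × 380.1 × 8 / 1000 = 2157 kN.
Design strength φR_n = 0.75 × 2157 = 1620 kN.

1620 kN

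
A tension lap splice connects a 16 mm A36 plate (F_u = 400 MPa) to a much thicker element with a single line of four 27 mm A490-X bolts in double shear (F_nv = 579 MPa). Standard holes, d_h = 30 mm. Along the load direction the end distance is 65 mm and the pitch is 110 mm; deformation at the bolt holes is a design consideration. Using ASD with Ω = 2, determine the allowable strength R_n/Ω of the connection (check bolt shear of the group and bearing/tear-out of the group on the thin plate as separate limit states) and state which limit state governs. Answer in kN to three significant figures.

814 kN (bearing governs)

Bolt shear: A_b = π·27²/4 = 572.6 mm²; R_n = 579 × 572.6 × 4 × 2 / 1000 = 2652 kN → 2652 / 2 = 1330 kN.
Bearing (1.2 l_c t F_u ≤ 2.4 d t F_u): upper limit = 2.4·27·16·400 / 1000 = 414.7 kN.
  Edge l_c = 65 − 30/2 = 50 → r_n = 384 kN; interior l_c = 110 − 30 = 80 → r_n = 414.7 kN.
  R_n,bearing = 1·384 + 3·414.7 = 1628 kN → 1628 / 2 = 814 kN.
Bearing governs: 814 kN.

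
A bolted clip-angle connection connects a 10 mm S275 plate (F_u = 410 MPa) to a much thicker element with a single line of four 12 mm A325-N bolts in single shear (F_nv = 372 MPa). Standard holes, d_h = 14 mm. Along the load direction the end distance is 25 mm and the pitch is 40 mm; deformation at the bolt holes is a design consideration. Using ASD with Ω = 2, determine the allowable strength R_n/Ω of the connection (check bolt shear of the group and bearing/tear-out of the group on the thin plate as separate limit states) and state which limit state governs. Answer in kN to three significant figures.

84.1 kN (bolt shear governs)

Bolt shear: A_b = π·12²/4 = 113.1 mm²; R_n = 372 × 113.1 × 4 × 1 / 1000 = 168.3 kN → 168.3 / 2 = 84.1 kN.
Bearing (1.2 l_c t F_u ≤ 2.4 d t F_u): upper limit = 2.4·12·10·410 / 1000 = 118.1 kN.
  Edge l_c = 25 − 14/2 = 18 → r_n = 88.56 kN; interior l_c = 40 − 14 = 26 → r_n = 118.1 kN.
  R_n,bearing = 1·88.56 + 3·118.1 = 442.8 kN → 442.8 / 2 = 221 kN.
Bolt shear governs: 84.1 kN.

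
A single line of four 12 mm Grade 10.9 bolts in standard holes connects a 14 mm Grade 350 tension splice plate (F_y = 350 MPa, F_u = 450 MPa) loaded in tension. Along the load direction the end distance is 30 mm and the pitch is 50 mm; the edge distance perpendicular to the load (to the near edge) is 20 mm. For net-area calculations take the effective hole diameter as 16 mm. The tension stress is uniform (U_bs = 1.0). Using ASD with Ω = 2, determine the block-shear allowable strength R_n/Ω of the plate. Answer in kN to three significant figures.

272 kN

Shear plane L_v = 30 + 3·50 = 180 mm; A_gv = 180 × 14 = 2520 mm².
A_nv = (180 − 3.5·16) × 14 = 1736 mm².
A_nt = (20 − 0.5·16) × 14 = 168 mm².
0.6 F_u A_nv = 468.7 kN; 0.6 F_y A_gv = 529.2 kN → shear rupture governs the shear term.
R_n = 468.7 + 1.0 × 450 × 168 / 1000 = 544.3 kN.
Allowable strength R_n/Ω = 544.3 / 2 = 272 kN.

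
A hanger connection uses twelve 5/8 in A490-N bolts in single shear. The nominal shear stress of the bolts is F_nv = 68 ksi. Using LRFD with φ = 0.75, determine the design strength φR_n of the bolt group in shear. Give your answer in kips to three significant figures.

188 kips

A_b = π × 0.625² / 4 = 0.3068 in².
R_n = F_nv · A_b · n · n_s = 68 × 0.3068 × 12 × 1 = 250.3 kips.
Design strength φR_n = 0.75 × 250.3 = 188 kips.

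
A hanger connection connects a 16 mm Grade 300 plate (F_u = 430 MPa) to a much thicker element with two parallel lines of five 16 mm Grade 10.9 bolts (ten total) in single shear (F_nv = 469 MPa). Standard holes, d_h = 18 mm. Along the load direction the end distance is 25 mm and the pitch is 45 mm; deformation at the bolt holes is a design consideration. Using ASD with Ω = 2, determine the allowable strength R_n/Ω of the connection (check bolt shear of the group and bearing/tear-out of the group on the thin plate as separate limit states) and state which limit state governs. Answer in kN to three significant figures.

Bolt shear: A_b = π·16²/4 = 201.1 mm²; R_n = 469 × 201.1 × 10 × 1 / 1000 = 943 kN → 943 / 2 = 471 kN.
Bearing (1.2 l_c t F_u ≤ 2.4 d t F_u): upper limit = 2.4·16·16·430 / 1000 = 264.2 kN.
  Edge l_c = 25 − 18/2 = 16 → r_n = 132.1 kN; interior l_c = 45 − 18 = 27 → r_n = 222.9 kN.
  R_n,bearing = 2·132.1 + 8·222.9 = 2047 kN → 2047 / 2 = 1020 kN.
Bolt shear governs: 471 kN.

471 kN (bolt shear governs)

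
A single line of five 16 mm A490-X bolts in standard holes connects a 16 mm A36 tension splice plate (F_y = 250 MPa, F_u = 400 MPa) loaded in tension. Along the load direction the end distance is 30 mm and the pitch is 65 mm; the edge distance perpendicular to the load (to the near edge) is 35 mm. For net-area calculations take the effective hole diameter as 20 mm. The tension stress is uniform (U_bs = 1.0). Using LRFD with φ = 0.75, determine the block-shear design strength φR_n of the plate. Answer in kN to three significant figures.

642 kN

Shear plane L_v = 30 + 4·65 = 290 mm; A_gv = 290 × 16 = 4640 mm².
A_nv = (290 − 4.5·20) × 16 = 3200 mm².
A_nt = (35 − 0.5·20) × 16 = 400 mm².
0.6 F_u A_nv = 768 kN; 0.6 F_y A_gv = 696 kN → shear yielding governs the shear term.
R_n = 696 + 1.0 × 400 × 400 / 1000 = 856 kN.
Design strength φR_n = 0.75 × 856 = 642 kN.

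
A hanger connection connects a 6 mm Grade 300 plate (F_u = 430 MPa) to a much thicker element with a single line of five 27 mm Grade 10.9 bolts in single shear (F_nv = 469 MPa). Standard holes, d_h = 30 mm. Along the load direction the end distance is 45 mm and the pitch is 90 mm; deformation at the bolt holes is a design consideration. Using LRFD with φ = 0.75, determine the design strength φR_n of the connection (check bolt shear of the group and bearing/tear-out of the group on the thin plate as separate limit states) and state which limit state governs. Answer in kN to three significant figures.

Bolt shear: A_b = π·27²/4 = 572.6 mm²; R_n = 469 × 572.6 × 5 × 1 / 1000 = 1343 kN → 0.75 × 1343 = 1010 kN.
Bearing (1.2 l_c t F_u ≤ 2.4 d t F_u): upper limit = 2.4·27·6·430 / 1000 = 167.2 kN.
  Edge l_c = 45 − 30/2 = 30 → r_n = 92.88 kN; interior l_c = 90 − 30 = 60 → r_n = 167.2 kN.
  R_n,bearing = 1·92.88 + 4·167.2 = 761.6 kN → 0.75 × 761.6 = 571 kN.
Bearing governs: 571 kN.

571 kN (bearing governs)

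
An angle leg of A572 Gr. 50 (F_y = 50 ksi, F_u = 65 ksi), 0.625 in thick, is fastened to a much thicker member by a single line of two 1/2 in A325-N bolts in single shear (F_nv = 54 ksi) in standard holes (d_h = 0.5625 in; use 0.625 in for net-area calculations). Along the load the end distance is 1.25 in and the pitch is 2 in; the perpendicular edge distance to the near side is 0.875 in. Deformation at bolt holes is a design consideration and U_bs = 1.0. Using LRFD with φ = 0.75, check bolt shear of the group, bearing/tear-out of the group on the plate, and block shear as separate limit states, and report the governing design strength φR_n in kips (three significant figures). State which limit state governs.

Bolt shear: A_b = π·0.5²/4 = 0.1963 in²; R_n = 54 × 0.1963 × 2 × 1 = 21.21 kips → 0.75 × 21.21 = 15.9 kips.
Bearing: edge l_c = 0.9688, r_n = 47.23 kips; interior l_c = 1.438, r_n = 48.75 kips; R_n = 47.23 + 1·48.75 = 95.98 kips → 72 kips.
Block shear: A_gv = 2.031, A_nv = 1.445, A_nt = 0.3516 in²; R_n = min(0.6F_uA_nv, 0.6F_yA_gv) + U_bs·F_u·A_nt = 79.22 kips → 59.4 kips.
Bolt shear governs: 15.9 kips.

15.9 kips (bolt shear governs)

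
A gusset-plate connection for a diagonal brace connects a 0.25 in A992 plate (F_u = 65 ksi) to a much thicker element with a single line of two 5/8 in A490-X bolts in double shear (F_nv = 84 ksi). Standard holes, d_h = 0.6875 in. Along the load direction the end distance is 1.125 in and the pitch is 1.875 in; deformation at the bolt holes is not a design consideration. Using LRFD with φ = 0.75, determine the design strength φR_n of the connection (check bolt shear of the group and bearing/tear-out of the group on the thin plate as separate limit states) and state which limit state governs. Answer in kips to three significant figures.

Bolt shear: A_b = π·0.625²/4 = 0.3068 in²; R_n = 84 × 0.3068 × 2 × 2 = 103.1 kips → 0.75 × 103.1 = 77.3 kips.
Bearing (1.5 l_c t F_u ≤ 3.0 d t F_u): upper limit = 3.0·0.625·0.25·65 = 30.47 kips.
  Edge l_c = 1.125 − 0.6875/2 = 0.7812 → r_n = 19.04 kips; interior l_c = 1.875 − 0.6875 = 1.188 → r_n = 28.95 kips.
  R_n,bearing = 1·19.04 + 1·28.95 = 47.99 kips → 0.75 × 47.99 = 36 kips.
Bearing governs: 36 kips.

36 kips (bearing governs)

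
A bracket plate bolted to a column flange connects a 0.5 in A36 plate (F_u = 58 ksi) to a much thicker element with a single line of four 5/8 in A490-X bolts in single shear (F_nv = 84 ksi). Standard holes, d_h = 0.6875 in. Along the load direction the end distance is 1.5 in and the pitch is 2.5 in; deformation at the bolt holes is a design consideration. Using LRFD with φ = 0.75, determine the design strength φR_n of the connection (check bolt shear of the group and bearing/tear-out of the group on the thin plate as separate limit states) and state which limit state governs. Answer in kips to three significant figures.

Bolt shear: A_b = π·0.625²/4 = 0.3068 in²; R_n = 84 × 0.3068 × 4 × 1 = 103.1 kips → 0.75 × 103.1 = 77.3 kips.
Bearing (1.2 l_c t F_u ≤ 2.4 d t F_u): upper limit = 2.4·0.625·0.5·58 = 43.5 kips.
  Edge l_c = 1.5 − 0.6875/2 = 1.156 → r_n = 40.24 kips; interior l_c = 2.5 − 0.6875 = 1.812 → r_n = 43.5 kips.
  R_n,bearing = 1·40.24 + 3·43.5 = 170.7 kips → 0.75 × 170.7 = 128 kips.
Bolt shear governs: 77.3 kips.

77.3 kips (bolt shear governs)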